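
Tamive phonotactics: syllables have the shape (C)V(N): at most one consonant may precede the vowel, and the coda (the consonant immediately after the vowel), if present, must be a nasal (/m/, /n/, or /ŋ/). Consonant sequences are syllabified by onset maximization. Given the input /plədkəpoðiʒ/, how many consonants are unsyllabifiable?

3

The consonants /p/, /d/, /ʒ/ cannot be parsed into a legal (C)V(N) syllable (only a nasal (/m/, /n/, or /ŋ/) is licensed in coda position; onsets are limited to one consonant).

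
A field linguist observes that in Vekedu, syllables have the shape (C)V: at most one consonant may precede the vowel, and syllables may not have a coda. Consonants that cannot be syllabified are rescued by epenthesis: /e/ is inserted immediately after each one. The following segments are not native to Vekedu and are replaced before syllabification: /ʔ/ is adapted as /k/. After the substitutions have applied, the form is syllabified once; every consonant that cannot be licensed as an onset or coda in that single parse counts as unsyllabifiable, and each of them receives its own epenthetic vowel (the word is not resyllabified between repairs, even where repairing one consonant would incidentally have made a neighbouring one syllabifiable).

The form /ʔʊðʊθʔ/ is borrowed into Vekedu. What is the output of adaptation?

kʊðʊθeke

Substitution: /ʔ/ → /k/, giving /kʊðʊθk/.
Under (C)V, the unsyllabifiable consonants are /θ/, /k/ (no codas are permitted; onsets are limited to one consonant).
Epenthesis after each stranded consonant: /θ/ → /θe/, /k/ → /ke/.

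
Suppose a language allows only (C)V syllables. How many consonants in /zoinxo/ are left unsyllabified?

Syllabifying with onset maximization leaves /n/ stranded (no codas are permitted; onsets are limited to one consonant).

1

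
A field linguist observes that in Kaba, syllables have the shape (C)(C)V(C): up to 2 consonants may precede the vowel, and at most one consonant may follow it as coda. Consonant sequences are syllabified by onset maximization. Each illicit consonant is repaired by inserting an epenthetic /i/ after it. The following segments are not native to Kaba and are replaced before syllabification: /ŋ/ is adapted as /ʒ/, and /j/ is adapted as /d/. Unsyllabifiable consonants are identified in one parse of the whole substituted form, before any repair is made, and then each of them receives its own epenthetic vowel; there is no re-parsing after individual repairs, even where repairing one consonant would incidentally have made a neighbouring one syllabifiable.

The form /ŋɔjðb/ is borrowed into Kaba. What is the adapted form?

Substitution: /ŋ/ → /ʒ/, /j/ → /d/, giving /ʒɔdðb/.
Syllabifying with onset maximization leaves /ð/, /b/ stranded (at most one coda consonant is licensed; onsets may contain at most 2 consonants).
Each unlicensed consonant becomes the onset of a new syllable: /ð/ → /ði/, /b/ → /bi/.

ʒɔdðibi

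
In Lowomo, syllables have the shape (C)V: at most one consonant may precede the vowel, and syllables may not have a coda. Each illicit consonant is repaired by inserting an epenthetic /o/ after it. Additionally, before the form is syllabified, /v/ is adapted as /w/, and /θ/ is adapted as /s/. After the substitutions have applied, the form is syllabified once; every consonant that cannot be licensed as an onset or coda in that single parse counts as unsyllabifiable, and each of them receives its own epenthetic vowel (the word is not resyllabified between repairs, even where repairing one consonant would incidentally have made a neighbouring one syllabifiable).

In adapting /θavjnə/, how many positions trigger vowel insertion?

After substitution the input is /sawjnə/.
The unsyllabifiable consonants are /w/, /j/; each receives one epenthetic vowel.

2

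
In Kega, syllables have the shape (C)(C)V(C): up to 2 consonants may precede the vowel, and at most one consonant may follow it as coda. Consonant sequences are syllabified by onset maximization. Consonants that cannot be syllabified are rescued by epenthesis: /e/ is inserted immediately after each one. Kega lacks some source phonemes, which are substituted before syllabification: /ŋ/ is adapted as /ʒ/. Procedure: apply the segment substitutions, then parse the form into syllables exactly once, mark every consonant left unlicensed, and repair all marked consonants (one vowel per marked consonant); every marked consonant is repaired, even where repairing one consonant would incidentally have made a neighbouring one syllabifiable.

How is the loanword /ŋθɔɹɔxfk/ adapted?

ʒθɔɹɔxfeke

Substitution: /ŋ/ → /ʒ/, giving /ʒθɔɹɔxfk/.
The consonants /f/, /k/ cannot be parsed into a legal (C)(C)V(C) syllable (at most one coda consonant is licensed; onsets may contain at most 2 consonants).
Each unlicensed consonant becomes the onset of a new syllable: /f/ → /fe/, /k/ → /ke/.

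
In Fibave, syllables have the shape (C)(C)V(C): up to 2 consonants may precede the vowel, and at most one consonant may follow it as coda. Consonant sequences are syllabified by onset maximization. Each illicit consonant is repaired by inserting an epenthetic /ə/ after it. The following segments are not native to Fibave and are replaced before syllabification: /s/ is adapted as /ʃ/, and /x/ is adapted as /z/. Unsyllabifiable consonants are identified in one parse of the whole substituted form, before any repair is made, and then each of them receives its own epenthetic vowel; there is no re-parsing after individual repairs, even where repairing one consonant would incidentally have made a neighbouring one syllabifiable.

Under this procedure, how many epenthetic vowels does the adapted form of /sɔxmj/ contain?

After substitution the input is /ʃɔzmj/.
The unsyllabifiable consonants are /m/, /j/; each receives one epenthetic vowel.

2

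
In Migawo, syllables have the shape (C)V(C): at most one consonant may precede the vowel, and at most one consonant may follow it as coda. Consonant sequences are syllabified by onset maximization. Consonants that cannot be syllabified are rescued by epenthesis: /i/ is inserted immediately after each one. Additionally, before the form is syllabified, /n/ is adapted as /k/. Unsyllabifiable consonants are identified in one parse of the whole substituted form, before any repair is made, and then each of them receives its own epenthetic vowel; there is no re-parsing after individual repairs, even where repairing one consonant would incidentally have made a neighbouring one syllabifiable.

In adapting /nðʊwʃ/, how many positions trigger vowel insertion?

After substitution the input is /kðʊwʃ/.
The unsyllabifiable consonants are /k/, /ʃ/; each receives one epenthetic vowel.

2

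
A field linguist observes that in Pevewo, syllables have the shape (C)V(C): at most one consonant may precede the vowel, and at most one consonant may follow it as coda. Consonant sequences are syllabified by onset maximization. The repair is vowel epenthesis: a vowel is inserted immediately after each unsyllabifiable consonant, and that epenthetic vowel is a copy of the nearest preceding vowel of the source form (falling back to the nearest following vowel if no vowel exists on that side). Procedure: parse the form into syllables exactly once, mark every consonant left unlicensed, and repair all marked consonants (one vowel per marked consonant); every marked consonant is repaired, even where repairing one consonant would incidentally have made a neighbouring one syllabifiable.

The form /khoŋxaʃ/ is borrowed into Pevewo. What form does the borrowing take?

Under (C)V(C), the unsyllabifiable consonants are /k/ (at most one coda consonant is licensed; onsets are limited to one consonant).
Epenthesis after each stranded consonant: /k/ → /ko/.

kohoŋxaʃ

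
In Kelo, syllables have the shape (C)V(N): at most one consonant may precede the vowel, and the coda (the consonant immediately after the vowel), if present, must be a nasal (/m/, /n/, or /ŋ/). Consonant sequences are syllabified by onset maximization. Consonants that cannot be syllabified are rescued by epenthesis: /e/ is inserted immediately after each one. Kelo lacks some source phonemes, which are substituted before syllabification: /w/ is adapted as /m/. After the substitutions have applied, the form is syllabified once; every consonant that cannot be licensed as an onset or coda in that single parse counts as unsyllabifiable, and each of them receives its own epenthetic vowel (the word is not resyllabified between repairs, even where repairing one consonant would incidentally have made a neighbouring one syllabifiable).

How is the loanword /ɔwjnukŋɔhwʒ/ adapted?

ɔmjenukeŋɔhemeʒe

Substitution: /w/ → /m/, giving /ɔmjnukŋɔhmʒ/.
The consonants /j/, /k/, /h/, /m/, /ʒ/ cannot be parsed into a legal (C)V(N) syllable (only a nasal (/m/, /n/, or /ŋ/) is licensed in coda position; onsets are limited to one consonant).
Each unlicensed consonant becomes the onset of a new syllable: /j/ → /je/, /k/ → /ke/, /h/ → /he/, /m/ → /me/, /ʒ/ → /ʒe/.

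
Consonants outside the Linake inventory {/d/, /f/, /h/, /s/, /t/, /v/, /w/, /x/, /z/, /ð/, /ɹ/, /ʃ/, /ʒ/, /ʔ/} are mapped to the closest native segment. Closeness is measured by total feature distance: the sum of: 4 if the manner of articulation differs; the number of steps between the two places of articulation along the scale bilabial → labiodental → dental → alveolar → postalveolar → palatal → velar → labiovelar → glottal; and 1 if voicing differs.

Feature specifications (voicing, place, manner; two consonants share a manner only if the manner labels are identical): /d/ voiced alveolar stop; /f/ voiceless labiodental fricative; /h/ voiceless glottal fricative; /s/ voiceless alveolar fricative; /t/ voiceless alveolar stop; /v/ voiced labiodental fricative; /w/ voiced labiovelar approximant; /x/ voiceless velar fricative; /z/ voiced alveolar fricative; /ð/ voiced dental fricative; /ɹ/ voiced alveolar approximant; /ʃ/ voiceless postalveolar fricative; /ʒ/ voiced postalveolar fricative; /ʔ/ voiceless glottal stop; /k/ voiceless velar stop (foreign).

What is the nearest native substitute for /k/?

ʔ

/ʔ/ is closest: same manner (stop), place distance 2 (velar→glottal), same voicing; total 2. Next closest is /t/ at distance 3.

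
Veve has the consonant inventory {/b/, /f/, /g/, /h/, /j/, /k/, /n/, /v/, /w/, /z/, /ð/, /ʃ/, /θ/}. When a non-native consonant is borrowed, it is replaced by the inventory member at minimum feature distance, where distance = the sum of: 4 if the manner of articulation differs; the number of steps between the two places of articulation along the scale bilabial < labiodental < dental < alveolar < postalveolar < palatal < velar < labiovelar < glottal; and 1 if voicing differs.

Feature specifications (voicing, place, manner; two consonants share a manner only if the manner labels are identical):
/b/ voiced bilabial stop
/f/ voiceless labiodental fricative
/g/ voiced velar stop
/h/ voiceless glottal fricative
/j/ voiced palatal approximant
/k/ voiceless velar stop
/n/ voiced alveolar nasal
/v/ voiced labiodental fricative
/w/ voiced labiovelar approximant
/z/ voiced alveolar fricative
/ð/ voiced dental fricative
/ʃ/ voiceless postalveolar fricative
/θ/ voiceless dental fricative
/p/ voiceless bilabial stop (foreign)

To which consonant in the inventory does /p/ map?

b

/b/ is closest: same manner (stop), place distance 0 (bilabial→bilabial), voicing differs (+1); total 1. Next closest is /f/ at distance 5.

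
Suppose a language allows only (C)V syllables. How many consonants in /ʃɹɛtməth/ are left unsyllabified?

4

The consonants /ʃ/, /t/, /t/, /h/ cannot be parsed into a legal (C)V syllable (no codas are permitted; onsets are limited to one consonant).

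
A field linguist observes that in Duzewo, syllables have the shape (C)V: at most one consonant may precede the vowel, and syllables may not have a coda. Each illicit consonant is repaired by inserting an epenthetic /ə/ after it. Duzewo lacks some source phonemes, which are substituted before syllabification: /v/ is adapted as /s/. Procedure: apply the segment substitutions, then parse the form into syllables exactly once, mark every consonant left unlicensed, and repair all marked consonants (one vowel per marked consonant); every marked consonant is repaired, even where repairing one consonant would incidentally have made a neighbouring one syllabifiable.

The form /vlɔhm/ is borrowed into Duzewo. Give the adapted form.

səlɔhəmə

Substitution: /v/ → /s/, giving /slɔhm/.
Syllabifying with onset maximization leaves /s/, /h/, /m/ stranded (no codas are permitted; onsets are limited to one consonant).
Epenthesis after each stranded consonant: /s/ → /sə/, /h/ → /hə/, /m/ → /mə/.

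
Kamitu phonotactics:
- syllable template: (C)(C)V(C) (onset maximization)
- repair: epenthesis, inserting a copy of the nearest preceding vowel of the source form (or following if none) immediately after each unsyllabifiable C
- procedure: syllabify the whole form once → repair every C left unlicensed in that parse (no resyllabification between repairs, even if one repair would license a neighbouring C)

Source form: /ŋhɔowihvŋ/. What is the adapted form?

ŋhɔowihviŋi

The consonants /v/, /ŋ/ cannot be parsed into a legal (C)(C)V(C) syllable (at most one coda consonant is licensed; onsets may contain at most 2 consonants).
Epenthesis after each stranded consonant: /v/ → /vi/, /ŋ/ → /ŋi/.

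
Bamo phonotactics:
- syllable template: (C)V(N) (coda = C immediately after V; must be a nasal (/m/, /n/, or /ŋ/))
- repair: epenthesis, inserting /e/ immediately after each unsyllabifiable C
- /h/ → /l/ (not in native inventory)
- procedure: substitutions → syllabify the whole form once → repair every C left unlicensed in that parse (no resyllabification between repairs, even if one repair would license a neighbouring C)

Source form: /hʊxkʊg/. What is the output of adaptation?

Substitution: /h/ → /l/, giving /lʊxkʊg/.
Syllabifying with onset maximization leaves /x/, /g/ stranded (only a nasal (/m/, /n/, or /ŋ/) is licensed in coda position; onsets are limited to one consonant).
Inserting the epenthetic vowel yields /x/ → /xe/, /g/ → /ge/.

lʊxekʊge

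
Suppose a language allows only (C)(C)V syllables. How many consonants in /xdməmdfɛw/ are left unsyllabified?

3

Syllabifying with onset maximization leaves /x/, /m/, /w/ stranded (no codas are permitted; onsets may contain at most 2 consonants).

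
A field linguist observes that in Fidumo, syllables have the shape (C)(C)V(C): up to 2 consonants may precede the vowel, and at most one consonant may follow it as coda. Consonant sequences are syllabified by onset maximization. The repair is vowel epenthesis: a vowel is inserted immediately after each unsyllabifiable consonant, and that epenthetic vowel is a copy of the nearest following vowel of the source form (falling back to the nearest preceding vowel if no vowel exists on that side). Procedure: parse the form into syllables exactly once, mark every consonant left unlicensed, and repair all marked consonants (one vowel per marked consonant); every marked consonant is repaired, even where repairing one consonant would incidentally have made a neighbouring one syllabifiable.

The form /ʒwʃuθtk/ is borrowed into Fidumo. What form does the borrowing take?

ʒuwʃuθtuku

Syllabifying with onset maximization leaves /ʒ/, /t/, /k/ stranded (at most one coda consonant is licensed; onsets may contain at most 2 consonants).
Epenthesis after each stranded consonant: /ʒ/ → /ʒu/, /t/ → /tu/, /k/ → /ku/.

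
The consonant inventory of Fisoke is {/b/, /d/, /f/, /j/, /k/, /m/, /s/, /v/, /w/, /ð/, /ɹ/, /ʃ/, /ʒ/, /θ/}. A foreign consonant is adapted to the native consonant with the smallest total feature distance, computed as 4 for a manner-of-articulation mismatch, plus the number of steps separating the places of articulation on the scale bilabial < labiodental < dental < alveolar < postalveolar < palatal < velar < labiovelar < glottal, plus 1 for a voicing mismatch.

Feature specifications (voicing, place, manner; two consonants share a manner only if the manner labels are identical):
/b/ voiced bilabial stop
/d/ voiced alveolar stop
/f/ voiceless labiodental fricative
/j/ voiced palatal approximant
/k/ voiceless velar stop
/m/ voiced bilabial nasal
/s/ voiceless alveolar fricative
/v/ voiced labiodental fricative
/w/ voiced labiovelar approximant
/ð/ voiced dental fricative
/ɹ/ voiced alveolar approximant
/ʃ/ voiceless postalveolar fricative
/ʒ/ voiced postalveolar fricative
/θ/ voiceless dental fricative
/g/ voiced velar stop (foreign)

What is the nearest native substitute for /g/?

/k/ is closest: same manner (stop), place distance 0 (velar→velar), voicing differs (+1); total 1. Next closest is /d/ at distance 3.

k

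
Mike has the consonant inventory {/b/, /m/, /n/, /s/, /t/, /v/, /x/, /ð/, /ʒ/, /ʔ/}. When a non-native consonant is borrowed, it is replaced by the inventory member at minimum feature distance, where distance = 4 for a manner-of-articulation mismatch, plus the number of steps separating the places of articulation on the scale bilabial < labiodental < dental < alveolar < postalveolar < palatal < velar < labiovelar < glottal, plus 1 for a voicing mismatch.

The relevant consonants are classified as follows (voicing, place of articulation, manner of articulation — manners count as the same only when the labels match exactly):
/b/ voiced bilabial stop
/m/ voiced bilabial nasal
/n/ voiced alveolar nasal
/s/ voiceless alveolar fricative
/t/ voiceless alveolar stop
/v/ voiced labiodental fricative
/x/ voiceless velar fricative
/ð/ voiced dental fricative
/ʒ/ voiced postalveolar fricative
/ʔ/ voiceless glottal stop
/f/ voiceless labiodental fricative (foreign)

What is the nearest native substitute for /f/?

/v/ is closest: same manner (fricative), place distance 0 (labiodental→labiodental), voicing differs (+1); total 1. Next closest is /s/ at distance 2.

v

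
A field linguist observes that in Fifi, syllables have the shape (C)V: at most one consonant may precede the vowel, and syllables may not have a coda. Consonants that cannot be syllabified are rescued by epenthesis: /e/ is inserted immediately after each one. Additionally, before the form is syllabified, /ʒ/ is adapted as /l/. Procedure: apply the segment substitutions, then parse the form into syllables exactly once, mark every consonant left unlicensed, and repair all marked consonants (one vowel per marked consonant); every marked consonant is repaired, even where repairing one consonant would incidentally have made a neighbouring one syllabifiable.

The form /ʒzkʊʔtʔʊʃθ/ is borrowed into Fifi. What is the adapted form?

Substitution: /ʒ/ → /l/, giving /lzkʊʔtʔʊʃθ/.
Syllabifying with onset maximization leaves /l/, /z/, /ʔ/, /t/, /ʃ/, /θ/ stranded (no codas are permitted; onsets are limited to one consonant).
Each unlicensed consonant becomes the onset of a new syllable: /l/ → /le/, /z/ → /ze/, /ʔ/ → /ʔe/, /t/ → /te/, /ʃ/ → /ʃe/, /θ/ → /θe/.

lezekʊʔeteʔʊʃeθe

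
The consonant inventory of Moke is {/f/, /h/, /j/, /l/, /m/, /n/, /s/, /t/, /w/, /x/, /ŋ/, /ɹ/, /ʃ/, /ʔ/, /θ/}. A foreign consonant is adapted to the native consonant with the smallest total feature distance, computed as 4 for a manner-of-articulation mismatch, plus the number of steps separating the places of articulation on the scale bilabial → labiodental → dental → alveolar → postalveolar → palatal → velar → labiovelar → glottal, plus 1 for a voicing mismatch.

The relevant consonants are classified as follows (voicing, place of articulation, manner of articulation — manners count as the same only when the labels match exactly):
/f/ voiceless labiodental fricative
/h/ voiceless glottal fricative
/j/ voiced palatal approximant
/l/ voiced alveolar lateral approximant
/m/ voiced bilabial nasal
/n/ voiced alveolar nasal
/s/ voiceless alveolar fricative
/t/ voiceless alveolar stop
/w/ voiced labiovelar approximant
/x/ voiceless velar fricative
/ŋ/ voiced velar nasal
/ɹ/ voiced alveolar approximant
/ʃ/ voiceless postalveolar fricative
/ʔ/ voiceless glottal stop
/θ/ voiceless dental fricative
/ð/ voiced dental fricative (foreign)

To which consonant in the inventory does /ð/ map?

θ

/θ/ is closest: same manner (fricative), place distance 0 (dental→dental), voicing differs (+1); total 1. Next closest is /f/ at distance 2.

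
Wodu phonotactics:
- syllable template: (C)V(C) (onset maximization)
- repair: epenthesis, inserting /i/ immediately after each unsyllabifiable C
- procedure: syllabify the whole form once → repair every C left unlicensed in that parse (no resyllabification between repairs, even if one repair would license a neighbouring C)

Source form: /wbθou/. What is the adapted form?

wibiθou

The consonants /w/, /b/ cannot be parsed into a legal (C)V(C) syllable (at most one coda consonant is licensed; onsets are limited to one consonant).
Inserting the epenthetic vowel yields /w/ → /wi/, /b/ → /bi/.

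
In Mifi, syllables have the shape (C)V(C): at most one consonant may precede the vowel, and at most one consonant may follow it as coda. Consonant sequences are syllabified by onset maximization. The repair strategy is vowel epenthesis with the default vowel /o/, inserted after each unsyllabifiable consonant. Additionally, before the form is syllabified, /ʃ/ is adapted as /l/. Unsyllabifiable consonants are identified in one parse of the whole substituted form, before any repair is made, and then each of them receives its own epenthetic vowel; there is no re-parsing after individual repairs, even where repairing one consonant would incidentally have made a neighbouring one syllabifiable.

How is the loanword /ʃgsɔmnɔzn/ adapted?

logosɔmnɔzno

Substitution: /ʃ/ → /l/, giving /lgsɔmnɔzn/.
Under (C)V(C), the unsyllabifiable consonants are /l/, /g/, /n/ (at most one coda consonant is licensed; onsets are limited to one consonant).
Each unlicensed consonant becomes the onset of a new syllable: /l/ → /lo/, /g/ → /go/, /n/ → /no/.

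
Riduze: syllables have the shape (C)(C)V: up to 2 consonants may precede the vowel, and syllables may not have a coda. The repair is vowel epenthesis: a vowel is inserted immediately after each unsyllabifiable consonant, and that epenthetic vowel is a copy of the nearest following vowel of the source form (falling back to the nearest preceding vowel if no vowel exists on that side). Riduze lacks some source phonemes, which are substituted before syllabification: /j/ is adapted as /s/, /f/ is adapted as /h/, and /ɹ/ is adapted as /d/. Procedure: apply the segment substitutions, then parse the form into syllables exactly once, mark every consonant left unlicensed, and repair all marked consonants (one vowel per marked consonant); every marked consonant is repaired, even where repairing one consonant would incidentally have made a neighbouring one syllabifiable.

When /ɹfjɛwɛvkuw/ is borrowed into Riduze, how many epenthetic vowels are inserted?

2

After substitution the input is /dhsɛwɛvkuw/.
The unsyllabifiable consonants are /d/, /w/; each receives one epenthetic vowel.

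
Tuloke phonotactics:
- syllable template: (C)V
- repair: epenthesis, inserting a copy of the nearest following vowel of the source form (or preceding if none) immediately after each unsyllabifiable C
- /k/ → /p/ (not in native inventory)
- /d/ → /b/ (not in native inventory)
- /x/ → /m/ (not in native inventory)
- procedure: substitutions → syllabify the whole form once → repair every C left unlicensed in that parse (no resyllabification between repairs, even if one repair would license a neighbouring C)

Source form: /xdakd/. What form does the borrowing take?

mabapaba

Substitution: /x/ → /m/, /d/ → /b/, /k/ → /p/, giving /mbapb/.
The consonants /m/, /p/, /b/ cannot be parsed into a legal (C)V syllable (no codas are permitted; onsets are limited to one consonant).
Epenthesis after each stranded consonant: /m/ → /ma/, /p/ → /pa/, /b/ → /ba/.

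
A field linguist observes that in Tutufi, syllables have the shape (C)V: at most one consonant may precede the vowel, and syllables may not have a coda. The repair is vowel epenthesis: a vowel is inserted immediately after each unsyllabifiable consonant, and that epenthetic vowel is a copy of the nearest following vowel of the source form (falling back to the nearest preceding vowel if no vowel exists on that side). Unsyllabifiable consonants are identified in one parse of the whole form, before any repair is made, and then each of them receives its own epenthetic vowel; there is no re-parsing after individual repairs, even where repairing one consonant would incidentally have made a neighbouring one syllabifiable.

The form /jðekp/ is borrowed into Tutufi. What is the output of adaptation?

Under (C)V, the unsyllabifiable consonants are /j/, /k/, /p/ (no codas are permitted; onsets are limited to one consonant).
Each unlicensed consonant becomes the onset of a new syllable: /j/ → /je/, /k/ → /ke/, /p/ → /pe/.

jeðekepe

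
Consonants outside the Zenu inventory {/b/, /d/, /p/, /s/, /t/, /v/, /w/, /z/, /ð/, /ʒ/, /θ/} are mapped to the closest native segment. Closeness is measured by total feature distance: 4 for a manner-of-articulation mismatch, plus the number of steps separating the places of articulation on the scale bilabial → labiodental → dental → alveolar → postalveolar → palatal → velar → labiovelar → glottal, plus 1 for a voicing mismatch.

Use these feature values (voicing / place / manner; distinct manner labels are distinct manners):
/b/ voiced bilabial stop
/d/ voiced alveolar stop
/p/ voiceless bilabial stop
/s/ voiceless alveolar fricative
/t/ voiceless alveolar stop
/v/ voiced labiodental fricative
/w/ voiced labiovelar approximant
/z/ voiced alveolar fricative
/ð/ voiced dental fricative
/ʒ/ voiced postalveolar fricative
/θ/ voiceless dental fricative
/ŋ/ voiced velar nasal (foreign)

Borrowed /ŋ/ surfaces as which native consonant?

/w/ is closest: manner differs (nasal→approximant, +4), place distance 1 (velar→labiovelar), same voicing; total 5. Next closest is /ʒ/ at distance 6.

w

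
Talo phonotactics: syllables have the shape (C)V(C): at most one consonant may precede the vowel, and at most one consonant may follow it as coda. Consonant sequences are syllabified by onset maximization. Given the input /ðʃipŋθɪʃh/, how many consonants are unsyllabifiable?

3

The consonants /ð/, /ŋ/, /h/ cannot be parsed into a legal (C)V(C) syllable (at most one coda consonant is licensed; onsets are limited to one consonant).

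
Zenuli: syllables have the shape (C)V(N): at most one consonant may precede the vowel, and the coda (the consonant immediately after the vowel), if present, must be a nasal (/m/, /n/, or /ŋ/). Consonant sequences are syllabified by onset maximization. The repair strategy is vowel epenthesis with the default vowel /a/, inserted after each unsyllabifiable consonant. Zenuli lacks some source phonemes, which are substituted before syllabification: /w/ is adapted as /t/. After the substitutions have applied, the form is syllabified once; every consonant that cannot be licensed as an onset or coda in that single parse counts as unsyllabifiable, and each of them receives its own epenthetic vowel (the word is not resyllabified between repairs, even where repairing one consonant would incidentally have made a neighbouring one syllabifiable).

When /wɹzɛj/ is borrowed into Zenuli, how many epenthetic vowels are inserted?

3

After substitution the input is /tɹzɛj/.
The unsyllabifiable consonants are /t/, /ɹ/, /j/; each receives one epenthetic vowel.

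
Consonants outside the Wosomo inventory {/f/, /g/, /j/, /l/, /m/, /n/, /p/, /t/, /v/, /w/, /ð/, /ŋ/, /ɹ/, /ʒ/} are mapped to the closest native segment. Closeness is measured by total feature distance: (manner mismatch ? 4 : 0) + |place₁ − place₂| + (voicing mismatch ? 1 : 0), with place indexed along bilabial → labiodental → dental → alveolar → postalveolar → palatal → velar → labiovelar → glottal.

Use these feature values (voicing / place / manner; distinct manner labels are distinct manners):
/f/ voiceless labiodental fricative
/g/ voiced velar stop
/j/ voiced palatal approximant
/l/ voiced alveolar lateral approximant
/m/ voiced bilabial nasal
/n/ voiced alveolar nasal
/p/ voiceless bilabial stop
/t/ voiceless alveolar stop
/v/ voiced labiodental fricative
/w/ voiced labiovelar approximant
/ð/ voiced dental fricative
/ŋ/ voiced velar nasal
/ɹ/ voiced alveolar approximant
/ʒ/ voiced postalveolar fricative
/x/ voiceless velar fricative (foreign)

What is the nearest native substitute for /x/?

ʒ

/ʒ/ is closest: same manner (fricative), place distance 2 (velar→postalveolar), voicing differs (+1); total 3. Next closest is /f/ at distance 5.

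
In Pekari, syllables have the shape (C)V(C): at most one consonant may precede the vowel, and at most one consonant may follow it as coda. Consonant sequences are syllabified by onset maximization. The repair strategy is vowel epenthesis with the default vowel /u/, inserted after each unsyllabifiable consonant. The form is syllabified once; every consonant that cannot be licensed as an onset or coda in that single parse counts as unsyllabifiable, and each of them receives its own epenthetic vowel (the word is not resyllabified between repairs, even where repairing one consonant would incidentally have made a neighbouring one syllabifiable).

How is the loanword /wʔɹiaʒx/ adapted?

wuʔuɹiaʒxu

Under (C)V(C), the unsyllabifiable consonants are /w/, /ʔ/, /x/ (at most one coda consonant is licensed; onsets are limited to one consonant).
Epenthesis after each stranded consonant: /w/ → /wu/, /ʔ/ → /ʔu/, /x/ → /xu/.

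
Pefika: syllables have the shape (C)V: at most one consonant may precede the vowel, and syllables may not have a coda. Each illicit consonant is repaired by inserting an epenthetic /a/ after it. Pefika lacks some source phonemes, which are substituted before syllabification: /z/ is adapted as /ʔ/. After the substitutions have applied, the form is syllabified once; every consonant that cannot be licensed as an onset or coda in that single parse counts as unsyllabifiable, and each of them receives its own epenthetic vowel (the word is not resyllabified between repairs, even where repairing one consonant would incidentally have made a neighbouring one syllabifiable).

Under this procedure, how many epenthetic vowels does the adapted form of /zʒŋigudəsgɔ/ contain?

3

After substitution the input is /ʔʒŋigudəsgɔ/.
The unsyllabifiable consonants are /ʔ/, /ʒ/, /s/; each receives one epenthetic vowel.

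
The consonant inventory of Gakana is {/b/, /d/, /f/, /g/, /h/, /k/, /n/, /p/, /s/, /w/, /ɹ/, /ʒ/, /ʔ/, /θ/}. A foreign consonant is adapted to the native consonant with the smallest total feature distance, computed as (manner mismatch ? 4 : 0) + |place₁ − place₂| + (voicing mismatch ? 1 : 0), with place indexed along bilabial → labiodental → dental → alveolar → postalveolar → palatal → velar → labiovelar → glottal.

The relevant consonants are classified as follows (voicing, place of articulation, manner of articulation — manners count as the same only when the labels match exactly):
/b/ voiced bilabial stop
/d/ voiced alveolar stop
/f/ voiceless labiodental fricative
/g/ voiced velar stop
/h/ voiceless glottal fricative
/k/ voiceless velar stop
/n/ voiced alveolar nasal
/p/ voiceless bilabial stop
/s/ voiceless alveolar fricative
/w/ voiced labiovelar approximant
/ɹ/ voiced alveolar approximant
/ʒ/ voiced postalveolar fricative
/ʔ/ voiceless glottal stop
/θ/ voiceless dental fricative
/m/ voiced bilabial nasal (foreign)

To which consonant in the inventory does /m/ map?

/n/ is closest: same manner (nasal), place distance 3 (bilabial→alveolar), same voicing; total 3. Next closest is /b/ at distance 4.

n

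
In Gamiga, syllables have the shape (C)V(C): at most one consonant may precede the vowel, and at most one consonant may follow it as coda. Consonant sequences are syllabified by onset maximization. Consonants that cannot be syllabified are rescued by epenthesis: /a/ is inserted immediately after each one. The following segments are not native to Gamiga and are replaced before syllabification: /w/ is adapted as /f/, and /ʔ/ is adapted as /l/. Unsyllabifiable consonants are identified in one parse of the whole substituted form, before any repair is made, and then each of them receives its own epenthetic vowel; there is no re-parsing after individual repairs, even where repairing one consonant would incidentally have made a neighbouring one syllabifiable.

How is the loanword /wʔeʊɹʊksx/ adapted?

faleʊɹʊksaxa

Substitution: /w/ → /f/, /ʔ/ → /l/, giving /fleʊɹʊksx/.
Syllabifying with onset maximization leaves /f/, /s/, /x/ stranded (at most one coda consonant is licensed; onsets are limited to one consonant).
Inserting the epenthetic vowel yields /f/ → /fa/, /s/ → /sa/, /x/ → /xa/.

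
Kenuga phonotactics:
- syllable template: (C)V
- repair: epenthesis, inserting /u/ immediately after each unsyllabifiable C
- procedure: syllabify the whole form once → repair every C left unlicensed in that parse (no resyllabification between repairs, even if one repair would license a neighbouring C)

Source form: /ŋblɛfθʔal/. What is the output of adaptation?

ŋubulɛfuθuʔalu

Syllabifying with onset maximization leaves /ŋ/, /b/, /f/, /θ/, /l/ stranded (no codas are permitted; onsets are limited to one consonant).
Inserting the epenthetic vowel yields /ŋ/ → /ŋu/, /b/ → /bu/, /f/ → /fu/, /θ/ → /θu/, /l/ → /lu/.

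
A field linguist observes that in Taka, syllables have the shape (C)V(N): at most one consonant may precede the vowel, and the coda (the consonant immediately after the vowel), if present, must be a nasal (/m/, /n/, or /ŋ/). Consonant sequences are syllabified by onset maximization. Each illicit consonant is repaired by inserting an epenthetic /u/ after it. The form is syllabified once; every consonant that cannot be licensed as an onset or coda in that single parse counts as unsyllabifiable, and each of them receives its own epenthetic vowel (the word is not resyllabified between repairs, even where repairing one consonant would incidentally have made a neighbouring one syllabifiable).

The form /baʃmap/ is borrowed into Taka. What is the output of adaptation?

baʃumapu

Syllabifying with onset maximization leaves /ʃ/, /p/ stranded (only a nasal (/m/, /n/, or /ŋ/) is licensed in coda position; onsets are limited to one consonant).
Each unlicensed consonant becomes the onset of a new syllable: /ʃ/ → /ʃu/, /p/ → /pu/.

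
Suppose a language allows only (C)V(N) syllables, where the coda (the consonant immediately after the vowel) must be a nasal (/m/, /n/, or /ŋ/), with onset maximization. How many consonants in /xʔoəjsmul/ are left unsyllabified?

4

Syllabifying with onset maximization leaves /x/, /j/, /s/, /l/ stranded (only a nasal (/m/, /n/, or /ŋ/) is licensed in coda position; onsets are limited to one consonant).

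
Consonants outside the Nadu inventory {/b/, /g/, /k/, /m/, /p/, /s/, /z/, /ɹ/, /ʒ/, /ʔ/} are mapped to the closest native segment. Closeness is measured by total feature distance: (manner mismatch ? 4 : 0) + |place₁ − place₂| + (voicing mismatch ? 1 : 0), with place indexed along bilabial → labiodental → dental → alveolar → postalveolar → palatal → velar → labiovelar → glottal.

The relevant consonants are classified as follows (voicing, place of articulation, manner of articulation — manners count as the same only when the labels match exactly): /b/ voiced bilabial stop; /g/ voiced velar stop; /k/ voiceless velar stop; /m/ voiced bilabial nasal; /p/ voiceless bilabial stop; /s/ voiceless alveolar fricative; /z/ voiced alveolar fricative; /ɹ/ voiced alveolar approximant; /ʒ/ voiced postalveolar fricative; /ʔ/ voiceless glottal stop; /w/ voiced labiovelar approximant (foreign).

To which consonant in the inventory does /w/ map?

ɹ

/ɹ/ is closest: same manner (approximant), place distance 4 (labiovelar→alveolar), same voicing; total 4. Next closest is /g/ at distance 5.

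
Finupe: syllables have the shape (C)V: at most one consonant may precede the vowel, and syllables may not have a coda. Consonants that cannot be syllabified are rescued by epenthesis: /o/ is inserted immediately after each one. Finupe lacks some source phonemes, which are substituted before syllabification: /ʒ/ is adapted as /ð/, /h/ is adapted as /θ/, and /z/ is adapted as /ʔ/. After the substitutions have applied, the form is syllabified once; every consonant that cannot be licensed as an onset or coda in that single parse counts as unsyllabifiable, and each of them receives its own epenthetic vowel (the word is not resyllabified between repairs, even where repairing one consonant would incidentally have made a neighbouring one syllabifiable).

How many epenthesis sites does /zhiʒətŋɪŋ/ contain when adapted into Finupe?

After substitution the input is /ʔθiðətŋɪŋ/.
The unsyllabifiable consonants are /ʔ/, /t/, /ŋ/; each receives one epenthetic vowel.

3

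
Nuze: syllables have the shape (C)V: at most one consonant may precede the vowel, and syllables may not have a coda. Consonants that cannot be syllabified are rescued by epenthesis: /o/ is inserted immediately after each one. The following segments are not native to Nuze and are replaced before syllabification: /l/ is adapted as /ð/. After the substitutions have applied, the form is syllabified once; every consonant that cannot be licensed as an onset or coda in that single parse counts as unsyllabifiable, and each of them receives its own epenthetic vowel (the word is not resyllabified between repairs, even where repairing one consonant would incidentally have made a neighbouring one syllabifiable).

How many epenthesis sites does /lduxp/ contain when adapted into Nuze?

After substitution the input is /ðduxp/.
The unsyllabifiable consonants are /ð/, /x/, /p/; each receives one epenthetic vowel.

3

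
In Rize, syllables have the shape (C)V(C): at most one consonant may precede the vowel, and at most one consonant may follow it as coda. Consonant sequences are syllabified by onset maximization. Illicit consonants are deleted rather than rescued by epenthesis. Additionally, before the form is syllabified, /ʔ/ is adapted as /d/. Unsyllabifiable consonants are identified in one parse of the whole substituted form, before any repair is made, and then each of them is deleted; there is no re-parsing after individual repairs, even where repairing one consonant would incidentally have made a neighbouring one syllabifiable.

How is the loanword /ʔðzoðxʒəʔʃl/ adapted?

zoðʒəd

Substitution: /ʔ/ → /d/, giving /dðzoðxʒədʃl/.
Syllabifying with onset maximization leaves /d/, /ð/, /x/, /ʃ/, /l/ stranded (at most one coda consonant is licensed; onsets are limited to one consonant).
Deleting the stranded consonants removes /d/, /ð/, /x/, /ʃ/, /l/.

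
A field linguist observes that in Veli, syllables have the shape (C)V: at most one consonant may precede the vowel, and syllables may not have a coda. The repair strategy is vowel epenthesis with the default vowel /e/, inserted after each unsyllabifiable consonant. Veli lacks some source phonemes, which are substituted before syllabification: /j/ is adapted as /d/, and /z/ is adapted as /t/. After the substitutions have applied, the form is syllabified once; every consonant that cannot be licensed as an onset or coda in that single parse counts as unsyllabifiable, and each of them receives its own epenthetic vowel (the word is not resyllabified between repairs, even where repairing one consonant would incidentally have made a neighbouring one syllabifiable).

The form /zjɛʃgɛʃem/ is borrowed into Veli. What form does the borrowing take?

Substitution: /z/ → /t/, /j/ → /d/, giving /tdɛʃgɛʃem/.
The consonants /t/, /ʃ/, /m/ cannot be parsed into a legal (C)V syllable (no codas are permitted; onsets are limited to one consonant).
Inserting the epenthetic vowel yields /t/ → /te/, /ʃ/ → /ʃe/, /m/ → /me/.

tedɛʃegɛʃeme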